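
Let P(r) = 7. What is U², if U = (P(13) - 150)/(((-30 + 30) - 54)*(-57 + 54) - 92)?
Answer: 20449/4900 ≈ 4.1733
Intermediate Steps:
U = -143/70 (U = (7 - 150)/(((-30 + 30) - 54)*(-57 + 54) - 92) = -143/((0 - 54)*(-3) - 92) = -143/(-54*(-3) - 92) = -143/(162 - 92) = -143/70 ≈ -2.0429)
U² = (-143/70)² = 20449/4900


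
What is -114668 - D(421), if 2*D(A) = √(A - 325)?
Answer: -114668 - 2*√6 ≈ -1.1467e+5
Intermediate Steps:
D(A) = √(-325 + A)/2 (D(A) = √(A - 325)/2 = √(-325 + A)/2)
-114668 - D(421) = -114668 - √(-325 + 421)/2 = -114668 - √96/2 = -114668 - 4*√6/2 = -114668 - 2*√6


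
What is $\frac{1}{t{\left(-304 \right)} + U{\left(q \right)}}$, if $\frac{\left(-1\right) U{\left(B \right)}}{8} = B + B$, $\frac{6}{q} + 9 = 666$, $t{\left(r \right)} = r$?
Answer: $- \frac{219}{66608} \approx -0.0032879$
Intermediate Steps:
$q = \frac{2}{219}$ ($q = \frac{6}{-9 + 666} = \frac{6}{657} = 6 \cdot \frac{1}{657} = \frac{2}{219} \approx 0.0091324$)
$U{\left(B \right)} = - 16 B$ ($U{\left(B \right)} = - 8 \left(B + B\right) = - 8 \cdot 2 B = - 16 B$)
$\frac{1}{t{\left(-304 \right)} + U{\left(q \right)}} = \frac{1}{-304 - \frac{32}{219}} = \frac{1}{- \frac{66608}{219}} = - \frac{219}{66608}$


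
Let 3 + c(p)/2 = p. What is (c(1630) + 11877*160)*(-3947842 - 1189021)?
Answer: -9778398848362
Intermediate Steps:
c(p) = -6 + 2*p
(c(1630) + 11877*160)*(-3947842 - 1189021) = ((-6 + 2*1630) + 11877*160)*(-3947842 - 1189021) = ((-6 + 3260) + 1900320)*(-5136863) = (3254 + 1900320)*(-5136863) = 1903574*(-5136863) = -9778398848362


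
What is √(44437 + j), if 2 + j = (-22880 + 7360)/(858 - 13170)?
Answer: √1299360695/171 ≈ 210.80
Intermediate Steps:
j = -1138/1539 (j = -2 + (-22880 + 7360)/(858 - 13170) = -2 - 15520/(-12312) = -2 - 15520*(-1/12312) = -2 + 1940/1539 = -1138/1539 ≈ -0.73944)
√(44437 + j) = √(44437 - 1138/1539) = √(68387405/1539) = √1299360695/171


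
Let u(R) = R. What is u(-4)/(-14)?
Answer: 2/7 ≈ 0.28571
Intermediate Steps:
u(-4)/(-14) = -4/(-14) = -1/14*(-4) = 2/7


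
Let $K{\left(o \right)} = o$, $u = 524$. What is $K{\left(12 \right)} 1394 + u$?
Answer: $17252$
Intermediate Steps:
$K{\left(12 \right)} 1394 + u = 12 \cdot 1394 + 524 = 16728 + 524 = 17252$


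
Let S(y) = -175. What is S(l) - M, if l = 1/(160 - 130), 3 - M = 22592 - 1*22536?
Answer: -122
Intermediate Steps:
M = -53 (M = 3 - (22592 - 1*22536) = 3 - (22592 - 22536) = 3 - 1*56 = 3 - 56 = -53)
l = 1/30 ≈ 0.033333
S(l) - M = -175 - 1*(-53) = -175 + 53 = -122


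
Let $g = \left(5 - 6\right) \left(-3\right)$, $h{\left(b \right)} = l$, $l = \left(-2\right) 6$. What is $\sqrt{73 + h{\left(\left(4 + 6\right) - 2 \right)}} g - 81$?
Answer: $-81 + 3 \sqrt{61} \approx -57.569$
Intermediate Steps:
$l = -12$
$h{\left(b \right)} = -12$
$g = 3$ ($g = \left(-1\right) \left(-3\right) = 3$)
$\sqrt{73 + h{\left(\left(4 + 6\right) - 2 \right)}} g - 81 = \sqrt{73 - 12} \cdot 3 - 81 = \sqrt{61} \cdot 3 - 81 = 3 \sqrt{61} - 81 = -81 + 3 \sqrt{61}$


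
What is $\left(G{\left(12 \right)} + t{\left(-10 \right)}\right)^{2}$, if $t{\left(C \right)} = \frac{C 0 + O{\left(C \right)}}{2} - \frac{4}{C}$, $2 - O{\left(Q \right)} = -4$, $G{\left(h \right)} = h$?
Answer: $\frac{5929}{25} \approx 237.16$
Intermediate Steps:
$O{\left(Q \right)} = 6$ ($O{\left(Q \right)} = 2 - -4 = 2 + 4 = 6$)
$t{\left(C \right)} = 3 - \frac{4}{C}$ ($t{\left(C \right)} = \frac{C 0 + 6}{2} - \frac{4}{C} = \left(0 + 6\right) \frac{1}{2} - \frac{4}{C} = 6 \cdot \frac{1}{2} - \frac{4}{C} = 3 - \frac{4}{C}$)
$\left(G{\left(12 \right)} + t{\left(-10 \right)}\right)^{2} = \left(12 + \left(3 - \frac{4}{-10}\right)\right)^{2} = \left(12 + \left(3 - - \frac{2}{5}\right)\right)^{2} = \left(12 + \left(3 + \frac{2}{5}\right)\right)^{2} = \left(12 + \frac{17}{5}\right)^{2} = \left(\frac{77}{5}\right)^{2} = \frac{5929}{25}$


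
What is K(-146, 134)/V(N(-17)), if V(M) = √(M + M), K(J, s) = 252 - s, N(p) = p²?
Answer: 59*√2/17 ≈ 4.9081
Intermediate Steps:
V(M) = √2*√M (V(M) = √(2*M) = √2*√M)
K(-146, 134)/V(N(-17)) = (252 - 1*134)/((√2*√((-17)²))) = (252 - 134)/((√2*√289)) = 118/((√2*17)) = 118/((17*√2)) = 118*(√2/34) = 59*√2/17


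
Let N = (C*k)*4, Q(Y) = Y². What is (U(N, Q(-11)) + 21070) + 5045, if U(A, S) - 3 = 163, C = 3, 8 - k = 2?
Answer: 26281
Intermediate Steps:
k = 6 (k = 8 - 1*2 = 8 - 2 = 6)
N = 72 (N = (3*6)*4 = 18*4 = 72)
U(A, S) = 166 (U(A, S) = 3 + 163 = 166)
(U(N, Q(-11)) + 21070) + 5045 = (166 + 21070) + 5045 = 21236 + 5045 = 26281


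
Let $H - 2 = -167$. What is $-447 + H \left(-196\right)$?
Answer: $31893$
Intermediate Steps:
$H = -165$ ($H = 2 - 167 = -165$)
$-447 + H \left(-196\right) = -447 - -32340 = -447 + 32340 = 31893$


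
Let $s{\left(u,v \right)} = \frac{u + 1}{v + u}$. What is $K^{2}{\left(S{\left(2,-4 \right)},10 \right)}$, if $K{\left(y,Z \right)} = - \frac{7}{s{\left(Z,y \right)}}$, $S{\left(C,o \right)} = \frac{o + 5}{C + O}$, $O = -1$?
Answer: $49$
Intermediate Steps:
$S{\left(C,o \right)} = \frac{5 + o}{-1 + C}$ ($S{\left(C,o \right)} = \frac{o + 5}{C - 1} = \frac{5 + o}{-1 + C}$)
$s{\left(u,v \right)} = \frac{1 + u}{u + v}$
$K{\left(y,Z \right)} = - \frac{7 \left(Z + y\right)}{1 + Z}$ ($K{\left(y,Z \right)} = - \frac{7}{\frac{1}{Z + y} \left(1 + Z\right)} = - 7 \frac{Z + y}{1 + Z} = - \frac{7 \left(Z + y\right)}{1 + Z}$)
$K^{2}{\left(S{\left(2,-4 \right)},10 \right)} = \left(\frac{7 \left(\left(-1\right) 10 - \frac{5 - 4}{-1 + 2}\right)}{1 + 10}\right)^{2} = \left(\frac{7 \left(-10 - 1^{-1} \cdot 1\right)}{11}\right)^{2} = \left(7 \cdot \frac{1}{11} \left(-10 - 1 \cdot 1\right)\right)^{2} = \left(7 \cdot \frac{1}{11} \left(-10 - 1\right)\right)^{2} = \left(7 \cdot \frac{1}{11} \left(-11\right)\right)^{2} = \left(-7\right)^{2} = 49$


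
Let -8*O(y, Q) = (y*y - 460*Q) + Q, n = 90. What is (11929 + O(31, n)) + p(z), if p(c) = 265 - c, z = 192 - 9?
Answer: 136437/8 ≈ 17055.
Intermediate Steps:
z = 183
O(y, Q) = -y**2/8 + 459*Q/8 (O(y, Q) = -((y*y - 460*Q) + Q)/8 = -((y**2 - 460*Q) + Q)/8 = -(y**2 - 459*Q)/8 = -y**2/8 + 459*Q/8)
(11929 + O(31, n)) + p(z) = (11929 + (-1/8*31**2 + (459/8)*90)) + (265 - 1*183) = (11929 + (-1/8*961 + 20655/4)) + (265 - 183) = (11929 + (-961/8 + 20655/4)) + 82 = (11929 + 40349/8) + 82 = 135781/8 + 82 = 136437/8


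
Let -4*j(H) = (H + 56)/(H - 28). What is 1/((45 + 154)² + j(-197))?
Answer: 300/11880253 ≈ 2.5252e-5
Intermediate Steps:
j(H) = -(56 + H)/(4*(-28 + H)) (j(H) = -(H + 56)/(4*(H - 28)) = -(56 + H)/(4*(-28 + H)))
1/((45 + 154)² + j(-197)) = 1/((45 + 154)² + (-56 - 1*(-197))/(4*(-28 - 197))) = 1/(199² + (¼)*(-56 + 197)/(-225)) = 1/(39601 + (¼)*(-1/225)*141) = 1/(39601 - 47/300) = 1/(11880253/300) = 300/11880253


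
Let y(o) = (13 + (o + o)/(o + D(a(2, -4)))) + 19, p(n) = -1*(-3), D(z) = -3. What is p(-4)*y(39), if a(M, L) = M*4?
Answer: 205/2 ≈ 102.50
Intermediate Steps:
a(M, L) = 4*M
p(n) = 3
y(o) = 32 + 2*o/(-3 + o) (y(o) = (13 + (o + o)/(o - 3)) + 19 = (13 + (2*o)/(-3 + o)) + 19 = (13 + 2*o/(-3 + o)) + 19 = 32 + 2*o/(-3 + o))
p(-4)*y(39) = 3*(2*(-48 + 17*39)/(-3 + 39)) = 3*(2*(-48 + 663)/36) = 3*(2*(1/36)*615) = 3*(205/6) = 205/2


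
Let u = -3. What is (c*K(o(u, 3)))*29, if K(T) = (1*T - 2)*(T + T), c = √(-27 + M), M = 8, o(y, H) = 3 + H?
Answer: 1392*I*√19 ≈ 6067.6*I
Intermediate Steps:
c = I*√19 (c = √(-27 + 8) = √(-19) = I*√19 ≈ 4.3589*I)
K(T) = 2*T*(-2 + T) (K(T) = (T - 2)*(2*T) = (-2 + T)*(2*T) = 2*T*(-2 + T))
(c*K(o(u, 3)))*29 = ((I*√19)*(2*(3 + 3)*(-2 + (3 + 3))))*29 = ((I*√19)*(2*6*(-2 + 6)))*29 = ((I*√19)*(2*6*4))*29 = ((I*√19)*48)*29 = (48*I*√19)*29 = 1392*I*√19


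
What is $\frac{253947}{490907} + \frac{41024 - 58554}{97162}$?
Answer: $\frac{8034199352}{23848752967} \approx 0.33688$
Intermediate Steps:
$\frac{253947}{490907} + \frac{41024 - 58554}{97162} = 253947 \cdot \frac{1}{490907} + \left(41024 - 58554\right) \frac{1}{97162} = \frac{253947}{490907} - \frac{8765}{48581} = \frac{8034199352}{23848752967}$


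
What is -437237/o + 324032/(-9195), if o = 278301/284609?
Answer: -381443518522189/852992565 ≈ -4.4718e+5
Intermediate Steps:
o = 278301/284609 (o = 278301*(1/284609) = 278301/284609 ≈ 0.97784)
-437237/o + 324032/(-9195) = -437237/278301/284609 + 324032/(-9195) = -437237*284609/278301 + 324032*(-1/9195) = -124441585333/278301 - 324032/9195 = -381443518522189/852992565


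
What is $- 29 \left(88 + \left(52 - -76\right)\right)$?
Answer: $-6264$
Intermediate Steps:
$- 29 \left(88 + \left(52 - -76\right)\right) = - 29 \left(88 + \left(52 + 76\right)\right) = - 29 \left(88 + 128\right) = \left(-29\right) 216 = -6264$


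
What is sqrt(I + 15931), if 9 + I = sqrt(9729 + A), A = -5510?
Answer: sqrt(15922 + sqrt(4219)) ≈ 126.44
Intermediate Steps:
I = -9 + sqrt(4219) (I = -9 + sqrt(9729 - 5510) = -9 + sqrt(4219) ≈ 55.954)
sqrt(I + 15931) = sqrt((-9 + sqrt(4219)) + 15931) = sqrt(15922 + sqrt(4219))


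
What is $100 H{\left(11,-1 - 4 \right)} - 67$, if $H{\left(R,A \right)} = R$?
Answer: $1033$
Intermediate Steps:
$100 H{\left(11,-1 - 4 \right)} - 67 = 100 \cdot 11 - 67 = 1100 - 67 = 1033$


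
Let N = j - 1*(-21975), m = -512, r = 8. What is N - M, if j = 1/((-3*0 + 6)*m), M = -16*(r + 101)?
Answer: 72864767/3072 ≈ 23719.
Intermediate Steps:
M = -1744 (M = -16*(8 + 101) = -16*109 = -1744)
j = -1/3072 (j = 1/((-3*0 + 6)*(-512)) = 1/((0 + 6)*(-512)) = 1/(6*(-512)) = 1/(-3072) = -1/3072 ≈ -0.00032552)
N = 67507199/3072 (N = -1/3072 - 1*(-21975) = -1/3072 + 21975 = 67507199/3072 ≈ 21975.)
N - M = 67507199/3072 - 1*(-1744) = 67507199/3072 + 1744 = 72864767/3072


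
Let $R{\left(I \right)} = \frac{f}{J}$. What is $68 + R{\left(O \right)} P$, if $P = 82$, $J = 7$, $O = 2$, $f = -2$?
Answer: $\frac{312}{7} \approx 44.571$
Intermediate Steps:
$R{\left(I \right)} = - \frac{2}{7}$
$68 + R{\left(O \right)} P = 68 - \frac{164}{7} = \frac{312}{7}$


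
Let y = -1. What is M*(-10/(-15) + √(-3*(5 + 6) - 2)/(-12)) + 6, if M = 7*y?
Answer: 4/3 + 7*I*√35/12 ≈ 1.3333 + 3.451*I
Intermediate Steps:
M = -7 (M = 7*(-1) = -7)
M*(-10/(-15) + √(-3*(5 + 6) - 2)/(-12)) + 6 = -7*(-10/(-15) + √(-3*(5 + 6) - 2)/(-12)) + 6 = -7*(-10*(-1/15) + √(-3*11 - 2)*(-1/12)) + 6 = -7*(⅔ + √(-33 - 2)*(-1/12)) + 6 = -7*(⅔ + √(-35)*(-1/12)) + 6 = -7*(⅔ + (I*√35)*(-1/12)) + 6 = -7*(⅔ - I*√35/12) + 6 = (-14/3 + 7*I*√35/12) + 6 = 4/3 + 7*I*√35/12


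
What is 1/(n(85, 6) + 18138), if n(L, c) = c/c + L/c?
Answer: 6/108919 ≈ 5.5087e-5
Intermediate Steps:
n(L, c) = 1 + L/c
1/(n(85, 6) + 18138) = 1/((85 + 6)/6 + 18138) = 1/((⅙)*91 + 18138) = 1/(91/6 + 18138) = 1/(108919/6) = 6/108919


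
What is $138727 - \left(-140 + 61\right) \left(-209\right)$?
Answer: $122216$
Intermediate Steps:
$138727 - \left(-140 + 61\right) \left(-209\right) = 138727 - \left(-79\right) \left(-209\right) = 138727 - 16511 = 122216$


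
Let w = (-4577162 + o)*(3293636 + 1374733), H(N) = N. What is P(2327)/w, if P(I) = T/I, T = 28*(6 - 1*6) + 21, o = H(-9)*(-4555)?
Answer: -7/16425906253858907 ≈ -4.2616e-16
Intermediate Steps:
o = 40995 (o = -9*(-4555) = 40995)
T = 21 (T = 28*(6 - 6) + 21 = 28*0 + 21 = 0 + 21 = 21)
w = -21176501401623 (w = (-4577162 + 40995)*(3293636 + 1374733) = -4536167*4668369 = -21176501401623)
P(I) = 21/I
P(2327)/w = (21/2327)/(-21176501401623) = (21*(1/2327))*(-1/21176501401623) = (21/2327)*(-1/21176501401623) = -7/16425906253858907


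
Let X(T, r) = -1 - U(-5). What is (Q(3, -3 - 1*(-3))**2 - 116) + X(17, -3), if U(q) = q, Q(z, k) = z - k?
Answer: -103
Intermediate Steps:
X(T, r) = 4 (X(T, r) = -1 - 1*(-5) = -1 + 5 = 4)
(Q(3, -3 - 1*(-3))**2 - 116) + X(17, -3) = ((3 - (-3 - 1*(-3)))**2 - 116) + 4 = ((3 - (-3 + 3))**2 - 116) + 4 = ((3 - 1*0)**2 - 116) + 4 = ((3 + 0)**2 - 116) + 4 = (3**2 - 116) + 4 = (9 - 116) + 4 = -107 + 4 = -103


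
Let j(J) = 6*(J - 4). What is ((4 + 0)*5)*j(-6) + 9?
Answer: -1191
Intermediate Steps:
j(J) = -24 + 6*J (j(J) = 6*(-4 + J) = -24 + 6*J)
((4 + 0)*5)*j(-6) + 9 = ((4 + 0)*5)*(-24 + 6*(-6)) + 9 = (4*5)*(-24 - 36) + 9 = 20*(-60) + 9 = -1200 + 9 = -1191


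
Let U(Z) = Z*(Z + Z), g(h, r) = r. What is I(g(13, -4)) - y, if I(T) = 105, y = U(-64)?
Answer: -8087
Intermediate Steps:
U(Z) = 2*Z² (U(Z) = Z*(2*Z) = 2*Z²)
y = 8192 (y = 2*(-64)² = 2*4096 = 8192)
I(g(13, -4)) - y = 105 - 1*8192 = 105 - 8192 = -8087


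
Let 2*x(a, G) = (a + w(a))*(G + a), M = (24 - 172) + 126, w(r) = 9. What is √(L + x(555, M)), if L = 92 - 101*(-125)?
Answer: 7*√3327 ≈ 403.76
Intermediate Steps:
L = 12717 (L = 92 + 12625 = 12717)
M = -22 (M = -148 + 126 = -22)
x(a, G) = (9 + a)*(G + a)/2 (x(a, G) = ((a + 9)*(G + a))/2 = ((9 + a)*(G + a))/2 = (9 + a)*(G + a)/2)
√(L + x(555, M)) = √(12717 + ((½)*555² + (9/2)*(-22) + (9/2)*555 + (½)*(-22)*555)) = √(12717 + ((½)*308025 - 99 + 4995/2 - 6105)) = √(12717 + (308025/2 - 99 + 4995/2 - 6105)) = √(12717 + 150306) = √163023 = 7*√3327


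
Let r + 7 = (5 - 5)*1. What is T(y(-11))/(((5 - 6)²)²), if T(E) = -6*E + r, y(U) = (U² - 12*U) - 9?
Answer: -1471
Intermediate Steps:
y(U) = -9 + U² - 12*U
r = -7 (r = -7 + (5 - 5)*1 = -7 + 0*1 = -7 + 0 = -7)
T(E) = -7 - 6*E (T(E) = -6*E - 7 = -7 - 6*E)
T(y(-11))/(((5 - 6)²)²) = (-7 - 6*(-9 + (-11)² - 12*(-11)))/(((5 - 6)²)²) = (-7 - 6*(-9 + 121 + 132))/(((-1)²)²) = (-7 - 6*244)/(1²) = (-7 - 1464)/1 = -1471*1 = -1471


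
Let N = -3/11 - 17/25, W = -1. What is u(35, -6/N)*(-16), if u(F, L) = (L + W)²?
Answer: -7706176/17161 ≈ -449.05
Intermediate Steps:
N = -262/275 (N = -3*1/11 - 17*1/25 = -3/11 - 17/25 = -262/275 ≈ -0.95273)
u(F, L) = (-1 + L)² (u(F, L) = (L - 1)² = (-1 + L)²)
u(35, -6/N)*(-16) = (-1 - 6/(-262/275))²*(-16) = (-1 - 6*(-275/262))²*(-16) = (-1 + 825/131)²*(-16) = (694/131)²*(-16) = (481636/17161)*(-16) = -7706176/17161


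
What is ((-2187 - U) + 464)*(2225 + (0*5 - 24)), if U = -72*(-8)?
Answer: -5060099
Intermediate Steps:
U = 576
((-2187 - U) + 464)*(2225 + (0*5 - 24)) = ((-2187 - 1*576) + 464)*(2225 + (0*5 - 24)) = ((-2187 - 576) + 464)*(2225 + (0 - 24)) = (-2763 + 464)*(2225 - 24) = -2299*2201 = -5060099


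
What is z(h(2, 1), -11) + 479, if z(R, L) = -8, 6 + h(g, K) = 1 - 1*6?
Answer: 471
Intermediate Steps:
h(g, K) = -11 (h(g, K) = -6 + (1 - 1*6) = -6 + (1 - 6) = -6 - 5 = -11)
z(h(2, 1), -11) + 479 = -8 + 479 = 471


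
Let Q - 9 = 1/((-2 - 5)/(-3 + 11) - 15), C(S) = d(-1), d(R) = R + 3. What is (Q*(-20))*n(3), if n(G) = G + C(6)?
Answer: -113500/127 ≈ -893.70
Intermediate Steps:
d(R) = 3 + R
C(S) = 2 (C(S) = 3 - 1 = 2)
n(G) = 2 + G (n(G) = G + 2 = 2 + G)
Q = 1135/127 (Q = 9 + 1/((-2 - 5)/(-3 + 11) - 15) = 9 + 1/(-7/8 - 15) = 9 + 1/(-127/8) = 9 - 8/127 = 1135/127 ≈ 8.9370)
(Q*(-20))*n(3) = ((1135/127)*(-20))*(2 + 3) = -22700/127*5 = -113500/127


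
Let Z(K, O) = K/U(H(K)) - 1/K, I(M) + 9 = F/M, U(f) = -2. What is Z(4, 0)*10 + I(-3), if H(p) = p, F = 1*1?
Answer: -191/6 ≈ -31.833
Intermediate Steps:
F = 1
I(M) = -9 + 1/M
Z(K, O) = -1/K - K/2 (Z(K, O) = K/(-2) - 1/K = K*(-½) - 1/K = -K/2 - 1/K = -1/K - K/2)
Z(4, 0)*10 + I(-3) = (-1/4 - ½*4)*10 + (-9 + 1/(-3)) = (-1*¼ - 2)*10 + (-9 - ⅓) = (-¼ - 2)*10 - 28/3 = -9/4*10 - 28/3 = -45/2 - 28/3 = -191/6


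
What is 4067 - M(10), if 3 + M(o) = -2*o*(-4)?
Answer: 3990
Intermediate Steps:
M(o) = -3 + 8*o (M(o) = -3 - 2*o*(-4) = -3 + 8*o)
4067 - M(10) = 4067 - (-3 + 8*10) = 4067 - (-3 + 80) = 4067 - 1*77 = 4067 - 77 = 3990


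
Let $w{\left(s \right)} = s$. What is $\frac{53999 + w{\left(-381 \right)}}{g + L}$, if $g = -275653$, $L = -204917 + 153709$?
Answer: $- \frac{53618}{326861} \approx -0.16404$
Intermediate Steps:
$L = -51208$
$\frac{53999 + w{\left(-381 \right)}}{g + L} = \frac{53999 - 381}{-275653 - 51208} = \frac{53618}{-326861} = 53618 \left(- \frac{1}{326861}\right) = - \frac{53618}{326861}$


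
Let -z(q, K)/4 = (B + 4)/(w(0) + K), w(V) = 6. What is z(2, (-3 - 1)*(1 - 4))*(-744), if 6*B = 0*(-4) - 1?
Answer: 5704/9 ≈ 633.78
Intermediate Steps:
B = -⅙ (B = (0*(-4) - 1)/6 = (0 - 1)/6 = (⅙)*(-1) = -⅙ ≈ -0.16667)
z(q, K) = -46/(3*(6 + K)) (z(q, K) = -4*(-⅙ + 4)/(6 + K) = -46/(3*(6 + K)))
z(2, (-3 - 1)*(1 - 4))*(-744) = -46/(18 + 3*((-3 - 1)*(1 - 4)))*(-744) = -46/(18 + 3*(-4*(-3)))*(-744) = -46/(18 + 3*12)*(-744) = -46/(18 + 36)*(-744) = -46/54*(-744) = -46*1/54*(-744) = -23/27*(-744) = 5704/9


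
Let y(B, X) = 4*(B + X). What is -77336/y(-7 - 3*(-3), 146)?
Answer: -9667/74 ≈ -130.64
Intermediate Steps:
y(B, X) = 4*B + 4*X
-77336/y(-7 - 3*(-3), 146) = -77336/(4*(-7 - 3*(-3)) + 4*146) = -77336/(4*(-7 + 9) + 584) = -77336/(4*2 + 584) = -77336/(8 + 584) = -77336/592 = -77336*1/592 = -9667/74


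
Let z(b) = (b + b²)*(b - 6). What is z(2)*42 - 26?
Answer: -1034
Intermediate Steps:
z(b) = (-6 + b)*(b + b²) (z(b) = (b + b²)*(-6 + b) = (-6 + b)*(b + b²))
z(2)*42 - 26 = (2*(-6 + 2² - 5*2))*42 - 26 = (2*(-6 + 4 - 10))*42 - 26 = (2*(-12))*42 - 26 = -24*42 - 26 = -1008 - 26 = -1034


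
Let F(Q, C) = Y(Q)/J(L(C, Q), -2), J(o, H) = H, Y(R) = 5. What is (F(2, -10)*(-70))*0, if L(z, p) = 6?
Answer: 0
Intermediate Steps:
F(Q, C) = -5/2 (F(Q, C) = 5/(-2) = 5*(-1/2) = -5/2)
(F(2, -10)*(-70))*0 = -5/2*(-70)*0 = 175*0 = 0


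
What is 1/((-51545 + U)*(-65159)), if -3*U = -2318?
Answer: 3/9924823403 ≈ 3.0227e-10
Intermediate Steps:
U = 2318/3 (U = -⅓*(-2318) = 2318/3 ≈ 772.67)
1/((-51545 + U)*(-65159)) = 1/((-51545 + 2318/3)*(-65159)) = -1/65159/(-152317/3) = -3/152317*(-1/65159) = 3/9924823403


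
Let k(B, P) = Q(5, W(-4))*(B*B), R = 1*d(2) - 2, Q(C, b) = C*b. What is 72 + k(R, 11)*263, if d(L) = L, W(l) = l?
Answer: 72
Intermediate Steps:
R = 0 (R = 1*2 - 2 = 2 - 2 = 0)
k(B, P) = -20*B**2 (k(B, P) = (5*(-4))*(B*B) = -20*B**2)
72 + k(R, 11)*263 = 72 - 20*0**2*263 = 72 - 20*0*263 = 72 + 0*263 = 72 + 0 = 72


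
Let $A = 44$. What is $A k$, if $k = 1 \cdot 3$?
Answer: $132$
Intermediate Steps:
$k = 3$
$A k = 44 \cdot 3 = 132$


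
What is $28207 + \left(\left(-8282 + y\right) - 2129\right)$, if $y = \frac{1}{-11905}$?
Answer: $\frac{211861379}{11905} \approx 17796.0$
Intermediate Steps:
$y = - \frac{1}{11905} \approx -8.3998 \cdot 10^{-5}$
$28207 + \left(\left(-8282 + y\right) - 2129\right) = 28207 - \frac{123942956}{11905} = \frac{211861379}{11905}$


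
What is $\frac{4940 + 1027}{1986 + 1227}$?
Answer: $\frac{13}{7} \approx 1.8571$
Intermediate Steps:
$\frac{4940 + 1027}{1986 + 1227} = \frac{5967}{3213} = 5967 \cdot \frac{1}{3213} = \frac{13}{7}$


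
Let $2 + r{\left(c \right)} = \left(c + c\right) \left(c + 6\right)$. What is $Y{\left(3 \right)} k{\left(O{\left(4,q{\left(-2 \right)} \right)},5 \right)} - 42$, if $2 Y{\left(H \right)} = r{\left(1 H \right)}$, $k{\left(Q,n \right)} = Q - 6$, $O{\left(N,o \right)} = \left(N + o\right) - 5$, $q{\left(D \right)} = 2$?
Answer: $-172$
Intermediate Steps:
$r{\left(c \right)} = -2 + 2 c \left(6 + c\right)$ ($r{\left(c \right)} = -2 + \left(c + c\right) \left(c + 6\right) = -2 + 2 c \left(6 + c\right)$)
$O{\left(N,o \right)} = -5 + N + o$
$k{\left(Q,n \right)} = -6 + Q$
$Y{\left(H \right)} = -1 + H^{2} + 6 H$ ($Y{\left(H \right)} = \frac{-2 + 2 \left(1 H\right)^{2} + 12 \cdot 1 H}{2} = \frac{-2 + 2 H^{2} + 12 H}{2} = -1 + H^{2} + 6 H$)
$Y{\left(3 \right)} k{\left(O{\left(4,q{\left(-2 \right)} \right)},5 \right)} - 42 = \left(-1 + 3^{2} + 6 \cdot 3\right) \left(-6 + \left(-5 + 4 + 2\right)\right) - 42 = \left(-1 + 9 + 18\right) \left(-6 + 1\right) - 42 = 26 \left(-5\right) - 42 = -130 - 42 = -172$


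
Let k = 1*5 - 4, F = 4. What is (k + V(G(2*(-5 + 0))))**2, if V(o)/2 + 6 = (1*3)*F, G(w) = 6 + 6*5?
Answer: 169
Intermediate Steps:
G(w) = 36 (G(w) = 6 + 30 = 36)
V(o) = 12 (V(o) = -12 + 2*((1*3)*4) = -12 + 2*(3*4) = -12 + 2*12 = -12 + 24 = 12)
k = 1 (k = 5 - 4 = 1)
(k + V(G(2*(-5 + 0))))**2 = (1 + 12)**2 = 13**2 = 169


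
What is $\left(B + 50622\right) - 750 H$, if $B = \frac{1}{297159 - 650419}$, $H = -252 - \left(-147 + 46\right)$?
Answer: $\frac{57889422719}{353260} \approx 1.6387 \cdot 10^{5}$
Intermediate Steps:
$H = -151$ ($H = -252 - -101 = -252 + 101 = -151$)
$B = - \frac{1}{353260}$ ($B = \frac{1}{-353260} = - \frac{1}{353260} \approx -2.8308 \cdot 10^{-6}$)
$\left(B + 50622\right) - 750 H = \left(- \frac{1}{353260} + 50622\right) - -113250 = \frac{17882727719}{353260} + 113250 = \frac{57889422719}{353260}$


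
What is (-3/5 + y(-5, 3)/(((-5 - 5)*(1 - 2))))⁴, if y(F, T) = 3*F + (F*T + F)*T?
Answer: 43046721/10000 ≈ 4304.7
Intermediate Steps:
y(F, T) = 3*F + T*(F + F*T) (y(F, T) = 3*F + (F + F*T)*T = 3*F + T*(F + F*T))
(-3/5 + y(-5, 3)/(((-5 - 5)*(1 - 2))))⁴ = (-3/5 + (-5*(3 + 3 + 3²))/(((-5 - 5)*(1 - 2))))⁴ = (-3*⅕ + (-5*(3 + 3 + 9))/((-10*(-1))))⁴ = (-⅗ - 5*15/10)⁴ = (-⅗ - 75*⅒)⁴ = (-⅗ - 15/2)⁴ = (-81/10)⁴ = 43046721/10000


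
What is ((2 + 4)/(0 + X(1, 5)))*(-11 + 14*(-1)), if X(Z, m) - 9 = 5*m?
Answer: -75/17 ≈ -4.4118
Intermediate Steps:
X(Z, m) = 9 + 5*m
((2 + 4)/(0 + X(1, 5)))*(-11 + 14*(-1)) = ((2 + 4)/(0 + (9 + 5*5)))*(-11 + 14*(-1)) = (6/(0 + (9 + 25)))*(-11 - 14) = (6/(0 + 34))*(-25) = (6/34)*(-25) = (6*(1/34))*(-25) = (3/17)*(-25) = -75/17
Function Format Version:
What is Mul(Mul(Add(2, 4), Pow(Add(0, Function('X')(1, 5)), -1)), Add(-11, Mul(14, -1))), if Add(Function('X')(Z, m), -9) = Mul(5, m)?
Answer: Rational(-75, 17) ≈ -4.4118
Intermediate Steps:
Function('X')(Z, m) = Add(9, Mul(5, m))
Mul(Mul(Add(2, 4), Pow(Add(0, Function('X')(1, 5)), -1)), Add(-11, Mul(14, -1))) = Mul(Mul(Add(2, 4), Pow(Add(0, Add(9, Mul(5, 5))), -1)), Add(-11, Mul(14, -1))) = Mul(Mul(6, Pow(Add(0, Add(9, 25)), -1)), Add(-11, -14)) = Mul(Mul(6, Pow(Add(0, 34), -1)), -25) = Mul(Mul(6, Pow(34, -1)), -25) = Mul(Mul(6, Rational(1, 34)), -25) = Mul(Rational(3, 17), -25) = Rational(-75, 17)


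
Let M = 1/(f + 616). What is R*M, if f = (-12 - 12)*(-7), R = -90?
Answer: -45/392 ≈ -0.11480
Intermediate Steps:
f = 168 (f = -24*(-7) = 168)
M = 1/784 (M = 1/(168 + 616) = 1/784 ≈ 0.0012755)
R*M = -90*1/784 = -45/392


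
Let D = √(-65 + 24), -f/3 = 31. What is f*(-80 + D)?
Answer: 7440 - 93*I*√41 ≈ 7440.0 - 595.49*I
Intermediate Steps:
f = -93 (f = -3*31 = -93)
D = I*√41 (D = √(-41) = I*√41 ≈ 6.4031*I)
f*(-80 + D) = -93*(-80 + I*√41) = 7440 - 93*I*√41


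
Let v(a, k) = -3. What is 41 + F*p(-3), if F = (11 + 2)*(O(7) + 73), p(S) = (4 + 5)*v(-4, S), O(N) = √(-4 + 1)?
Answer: -25582 - 351*I*√3 ≈ -25582.0 - 607.95*I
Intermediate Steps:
O(N) = I*√3 (O(N) = √(-3) = I*√3)
p(S) = -27 (p(S) = (4 + 5)*(-3) = 9*(-3) = -27)
F = 949 + 13*I*√3 (F = (11 + 2)*(I*√3 + 73) = 13*(73 + I*√3) = 949 + 13*I*√3 ≈ 949.0 + 22.517*I)
41 + F*p(-3) = 41 + (949 + 13*I*√3)*(-27) = 41 + (-25623 - 351*I*√3) = -25582 - 351*I*√3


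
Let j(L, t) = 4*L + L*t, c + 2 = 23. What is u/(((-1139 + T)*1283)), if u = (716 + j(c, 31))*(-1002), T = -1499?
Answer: 726951/1692277 ≈ 0.42957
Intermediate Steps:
c = 21 (c = -2 + 23 = 21)
u = -1453902 (u = (716 + 21*(4 + 31))*(-1002) = (716 + 21*35)*(-1002) = (716 + 735)*(-1002) = 1451*(-1002) = -1453902)
u/(((-1139 + T)*1283)) = -1453902*1/(1283*(-1139 - 1499)) = -1453902/((-2638*1283)) = -1453902/(-3384554) = -1453902*(-1/3384554) = 726951/1692277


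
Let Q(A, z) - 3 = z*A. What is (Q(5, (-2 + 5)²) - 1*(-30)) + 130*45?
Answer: 5928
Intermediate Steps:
Q(A, z) = 3 + A*z (Q(A, z) = 3 + z*A = 3 + A*z)
(Q(5, (-2 + 5)²) - 1*(-30)) + 130*45 = ((3 + 5*(-2 + 5)²) - 1*(-30)) + 130*45 = ((3 + 5*3²) + 30) + 5850 = ((3 + 5*9) + 30) + 5850 = ((3 + 45) + 30) + 5850 = (48 + 30) + 5850 = 78 + 5850 = 5928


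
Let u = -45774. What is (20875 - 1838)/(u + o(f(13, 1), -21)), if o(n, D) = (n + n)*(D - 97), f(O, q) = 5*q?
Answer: -19037/46954 ≈ -0.40544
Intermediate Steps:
o(n, D) = 2*n*(-97 + D) (o(n, D) = (2*n)*(-97 + D) = 2*n*(-97 + D))
(20875 - 1838)/(u + o(f(13, 1), -21)) = (20875 - 1838)/(-45774 + 2*(5*1)*(-97 - 21)) = 19037/(-45774 + 2*5*(-118)) = 19037/(-45774 - 1180) = 19037/(-46954) = 19037*(-1/46954) = -19037/46954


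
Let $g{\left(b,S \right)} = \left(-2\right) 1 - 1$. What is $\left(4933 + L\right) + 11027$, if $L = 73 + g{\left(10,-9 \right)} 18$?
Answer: $15979$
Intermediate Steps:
$g{\left(b,S \right)} = -3$ ($g{\left(b,S \right)} = -2 - 1 = -3$)
$L = 19$ ($L = 73 - 54 = 19$)
$\left(4933 + L\right) + 11027 = \left(4933 + 19\right) + 11027 = 4952 + 11027 = 15979$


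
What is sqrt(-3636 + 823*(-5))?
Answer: I*sqrt(7751) ≈ 88.04*I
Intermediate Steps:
sqrt(-3636 + 823*(-5)) = sqrt(-3636 - 4115) = sqrt(-7751) = I*sqrt(7751)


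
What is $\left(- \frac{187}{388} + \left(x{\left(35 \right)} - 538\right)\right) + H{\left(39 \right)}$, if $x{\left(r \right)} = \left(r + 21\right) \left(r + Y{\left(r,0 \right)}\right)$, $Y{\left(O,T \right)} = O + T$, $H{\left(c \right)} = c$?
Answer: $\frac{1327161}{388} \approx 3420.5$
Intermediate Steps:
$x{\left(r \right)} = 2 r \left(21 + r\right)$ ($x{\left(r \right)} = \left(r + 21\right) \left(r + \left(r + 0\right)\right) = \left(21 + r\right) \left(r + r\right) = \left(21 + r\right) 2 r = 2 r \left(21 + r\right)$)
$\left(- \frac{187}{388} + \left(x{\left(35 \right)} - 538\right)\right) + H{\left(39 \right)} = \left(- \frac{187}{388} - \left(538 - 70 \left(21 + 35\right)\right)\right) + 39 = \left(\left(-187\right) \frac{1}{388} - \left(538 - 3920\right)\right) + 39 = \left(- \frac{187}{388} + \left(3920 - 538\right)\right) + 39 = \left(- \frac{187}{388} + 3382\right) + 39 = \frac{1312029}{388} + 39 = \frac{1327161}{388}$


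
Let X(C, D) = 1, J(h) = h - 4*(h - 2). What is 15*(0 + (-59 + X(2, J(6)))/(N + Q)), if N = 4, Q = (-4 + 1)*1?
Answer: -870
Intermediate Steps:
Q = -3 (Q = -3*1 = -3)
J(h) = 8 - 3*h (J(h) = h - 4*(-2 + h) = h + (8 - 4*h) = 8 - 3*h)
15*(0 + (-59 + X(2, J(6)))/(N + Q)) = 15*(0 + (-59 + 1)/(4 - 3)) = 15*(0 - 58/1) = 15*(0 - 58*1) = 15*(0 - 58) = 15*(-58) = -870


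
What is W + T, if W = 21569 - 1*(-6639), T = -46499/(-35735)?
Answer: 1008059379/35735 ≈ 28209.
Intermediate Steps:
T = 46499/35735 (T = -46499*(-1/35735) = 46499/35735 ≈ 1.3012)
W = 28208 (W = 21569 + 6639 = 28208)
W + T = 28208 + 46499/35735 = 1008059379/35735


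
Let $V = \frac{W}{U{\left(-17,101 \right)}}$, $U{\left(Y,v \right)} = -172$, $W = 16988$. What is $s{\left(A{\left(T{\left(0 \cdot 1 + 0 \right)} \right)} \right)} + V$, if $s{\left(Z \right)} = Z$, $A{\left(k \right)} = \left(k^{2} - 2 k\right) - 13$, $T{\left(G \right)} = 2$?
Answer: $- \frac{4806}{43} \approx -111.77$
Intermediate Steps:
$V = - \frac{4247}{43}$ ($V = \frac{16988}{-172} = 16988 \left(- \frac{1}{172}\right) = - \frac{4247}{43} \approx -98.767$)
$A{\left(k \right)} = -13 + k^{2} - 2 k$
$s{\left(A{\left(T{\left(0 \cdot 1 + 0 \right)} \right)} \right)} + V = \left(-13 + 2^{2} - 4\right) - \frac{4247}{43} = \left(-13 + 4 - 4\right) - \frac{4247}{43} = -13 - \frac{4247}{43} = - \frac{4806}{43}$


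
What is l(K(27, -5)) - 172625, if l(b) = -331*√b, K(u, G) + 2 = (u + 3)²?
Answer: -172625 - 331*√898 ≈ -1.8254e+5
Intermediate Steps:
K(u, G) = -2 + (3 + u)² (K(u, G) = -2 + (u + 3)² = -2 + (3 + u)²)
l(K(27, -5)) - 172625 = -331*√(-2 + (3 + 27)²) - 172625 = -331*√(-2 + 30²) - 172625 = -331*√(-2 + 900) - 172625 = -331*√898 - 172625 = -172625 - 331*√898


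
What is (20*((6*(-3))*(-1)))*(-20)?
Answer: -7200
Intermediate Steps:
(20*((6*(-3))*(-1)))*(-20) = (20*(-18*(-1)))*(-20) = (20*18)*(-20) = 360*(-20) = -7200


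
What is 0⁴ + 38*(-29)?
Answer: -1102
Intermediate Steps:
0⁴ + 38*(-29) = 0 - 1102 = -1102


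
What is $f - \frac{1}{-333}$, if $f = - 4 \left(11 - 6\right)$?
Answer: $- \frac{6659}{333} \approx -19.997$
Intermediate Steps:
$f = -20$ ($f = \left(-4\right) 5 = -20$)
$f - \frac{1}{-333} = -20 - \frac{1}{-333} = -20 - - \frac{1}{333} = -20 + \frac{1}{333} = - \frac{6659}{333}$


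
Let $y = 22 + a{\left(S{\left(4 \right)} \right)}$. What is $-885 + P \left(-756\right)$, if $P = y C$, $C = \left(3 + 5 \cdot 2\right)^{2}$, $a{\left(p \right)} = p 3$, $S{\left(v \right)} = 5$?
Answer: $-4728153$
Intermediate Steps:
$a{\left(p \right)} = 3 p$
$C = 169$ ($C = \left(3 + 10\right)^{2} = 13^{2} = 169$)
$y = 37$ ($y = 22 + 3 \cdot 5 = 22 + 15 = 37$)
$P = 6253$ ($P = 37 \cdot 169 = 6253$)
$-885 + P \left(-756\right) = -885 + 6253 \left(-756\right) = -885 - 4727268 = -4728153$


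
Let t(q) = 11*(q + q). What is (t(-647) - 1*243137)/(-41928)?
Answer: 257371/41928 ≈ 6.1384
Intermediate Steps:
t(q) = 22*q (t(q) = 11*(2*q) = 22*q)
(t(-647) - 1*243137)/(-41928) = (22*(-647) - 1*243137)/(-41928) = (-14234 - 243137)*(-1/41928) = -257371*(-1/41928) = 257371/41928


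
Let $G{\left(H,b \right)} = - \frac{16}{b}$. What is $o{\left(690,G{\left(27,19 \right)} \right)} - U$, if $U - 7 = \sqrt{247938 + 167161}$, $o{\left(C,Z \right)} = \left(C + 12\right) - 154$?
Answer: $541 - \sqrt{415099} \approx -103.28$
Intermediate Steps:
$o{\left(C,Z \right)} = -142 + C$ ($o{\left(C,Z \right)} = \left(12 + C\right) - 154 = -142 + C$)
$U = 7 + \sqrt{415099}$ ($U = 7 + \sqrt{247938 + 167161} = 7 + \sqrt{415099} \approx 651.28$)
$o{\left(690,G{\left(27,19 \right)} \right)} - U = \left(-142 + 690\right) - \left(7 + \sqrt{415099}\right) = 548 - \left(7 + \sqrt{415099}\right) = 541 - \sqrt{415099}$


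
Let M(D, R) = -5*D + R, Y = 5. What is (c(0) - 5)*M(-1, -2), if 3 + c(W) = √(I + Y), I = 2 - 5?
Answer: -24 + 3*√2 ≈ -19.757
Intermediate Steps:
I = -3
M(D, R) = R - 5*D
c(W) = -3 + √2 (c(W) = -3 + √(-3 + 5) = -3 + √2)
(c(0) - 5)*M(-1, -2) = ((-3 + √2) - 5)*(-2 - 5*(-1)) = (-8 + √2)*(-2 + 5) = (-8 + √2)*3 = -24 + 3*√2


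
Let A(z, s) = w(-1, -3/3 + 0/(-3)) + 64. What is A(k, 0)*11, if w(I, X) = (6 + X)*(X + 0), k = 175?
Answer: 649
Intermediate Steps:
w(I, X) = X*(6 + X) (w(I, X) = (6 + X)*X = X*(6 + X))
A(z, s) = 59 (A(z, s) = (-3/3 + 0/(-3))*(6 + (-3/3 + 0/(-3))) + 64 = (-3*⅓ + 0*(-⅓))*(6 + (-3*⅓ + 0*(-⅓))) + 64 = (-1 + 0)*(6 + (-1 + 0)) + 64 = -(6 - 1) + 64 = -1*5 + 64 = -5 + 64 = 59)
A(k, 0)*11 = 59*11 = 649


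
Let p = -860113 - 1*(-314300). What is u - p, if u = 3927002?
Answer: 4472815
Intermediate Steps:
p = -545813 (p = -860113 + 314300 = -545813)
u - p = 3927002 - 1*(-545813) = 3927002 + 545813 = 4472815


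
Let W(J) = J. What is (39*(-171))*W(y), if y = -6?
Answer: 40014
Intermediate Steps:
(39*(-171))*W(y) = (39*(-171))*(-6) = -6669*(-6) = 40014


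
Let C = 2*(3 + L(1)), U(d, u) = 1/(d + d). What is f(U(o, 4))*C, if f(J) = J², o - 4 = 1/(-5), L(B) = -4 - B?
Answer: -25/361 ≈ -0.069252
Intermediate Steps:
o = 19/5 (o = 4 + 1/(-5) = 4 - ⅕ = 19/5 ≈ 3.8000)
U(d, u) = 1/(2*d)
C = -4 (C = 2*(3 + (-4 - 1*1)) = 2*(3 + (-4 - 1)) = 2*(3 - 5) = 2*(-2) = -4)
f(U(o, 4))*C = (1/(2*(19/5)))²*(-4) = ((½)*(5/19))²*(-4) = (5/38)²*(-4) = (25/1444)*(-4) = -25/361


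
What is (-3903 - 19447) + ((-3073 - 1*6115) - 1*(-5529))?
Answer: -27009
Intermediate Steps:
(-3903 - 19447) + ((-3073 - 1*6115) - 1*(-5529)) = -23350 + ((-3073 - 6115) + 5529) = -23350 + (-9188 + 5529) = -23350 - 3659 = -27009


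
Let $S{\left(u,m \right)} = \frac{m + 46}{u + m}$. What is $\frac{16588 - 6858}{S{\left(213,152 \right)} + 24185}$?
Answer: $\frac{3551450}{8827723} \approx 0.40231$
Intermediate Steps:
$S{\left(u,m \right)} = \frac{46 + m}{m + u}$
$\frac{16588 - 6858}{S{\left(213,152 \right)} + 24185} = \frac{16588 - 6858}{\frac{46 + 152}{152 + 213} + 24185} = \frac{9730}{\frac{1}{365} \cdot 198 + 24185} = \frac{9730}{\frac{198}{365} + 24185} = \frac{9730}{\frac{8827723}{365}} = 9730 \cdot \frac{365}{8827723} = \frac{3551450}{8827723}$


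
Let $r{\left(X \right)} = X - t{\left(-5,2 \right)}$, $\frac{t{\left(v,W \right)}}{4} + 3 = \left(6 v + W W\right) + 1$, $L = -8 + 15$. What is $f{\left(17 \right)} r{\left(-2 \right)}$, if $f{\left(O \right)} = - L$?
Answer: $-770$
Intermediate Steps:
$L = 7$
$t{\left(v,W \right)} = -8 + 4 W^{2} + 24 v$ ($t{\left(v,W \right)} = -12 + 4 \left(\left(6 v + W W\right) + 1\right) = -12 + 4 \left(\left(6 v + W^{2}\right) + 1\right) = -12 + 4 \left(\left(W^{2} + 6 v\right) + 1\right) = -12 + 4 \left(1 + W^{2} + 6 v\right) = -12 + \left(4 + 4 W^{2} + 24 v\right) = -8 + 4 W^{2} + 24 v$)
$f{\left(O \right)} = -7$ ($f{\left(O \right)} = \left(-1\right) 7 = -7$)
$r{\left(X \right)} = 112 + X$ ($r{\left(X \right)} = X - \left(-8 + 4 \cdot 2^{2} + 24 \left(-5\right)\right) = X - \left(-8 + 4 \cdot 4 - 120\right) = X - \left(-8 + 16 - 120\right) = X - -112 = X + 112 = 112 + X$)
$f{\left(17 \right)} r{\left(-2 \right)} = - 7 \left(112 - 2\right) = \left(-7\right) 110 = -770$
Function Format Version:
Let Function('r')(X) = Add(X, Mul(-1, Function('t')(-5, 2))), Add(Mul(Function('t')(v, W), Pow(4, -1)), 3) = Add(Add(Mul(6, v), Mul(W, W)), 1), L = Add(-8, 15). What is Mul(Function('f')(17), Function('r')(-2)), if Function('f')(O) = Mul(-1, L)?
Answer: -770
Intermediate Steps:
L = 7
Function('t')(v, W) = Add(-8, Mul(4, Pow(W, 2)), Mul(24, v)) (Function('t')(v, W) = Add(-12, Mul(4, Add(Add(Mul(6, v), Mul(W, W)), 1))) = Add(-12, Mul(4, Add(Add(Mul(6, v), Pow(W, 2)), 1))) = Add(-12, Mul(4, Add(Add(Pow(W, 2), Mul(6, v)), 1))) = Add(-12, Mul(4, Add(1, Pow(W, 2), Mul(6, v)))) = Add(-12, Add(4, Mul(4, Pow(W, 2)), Mul(24, v))) = Add(-8, Mul(4, Pow(W, 2)), Mul(24, v)))
Function('f')(O) = -7 (Function('f')(O) = Mul(-1, 7) = -7)
Function('r')(X) = Add(112, X) (Function('r')(X) = Add(X, Mul(-1, Add(-8, Mul(4, Pow(2, 2)), Mul(24, -5)))) = Add(X, Mul(-1, Add(-8, Mul(4, 4), -120))) = Add(X, Mul(-1, Add(-8, 16, -120))) = Add(X, Mul(-1, -112)) = Add(X, 112) = Add(112, X))
Mul(Function('f')(17), Function('r')(-2)) = Mul(-7, Add(112, -2)) = Mul(-7, 110) = -770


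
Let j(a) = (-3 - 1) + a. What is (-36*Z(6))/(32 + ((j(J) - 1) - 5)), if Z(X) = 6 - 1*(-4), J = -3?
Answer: -360/19 ≈ -18.947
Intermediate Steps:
Z(X) = 10 (Z(X) = 6 + 4 = 10)
j(a) = -4 + a
(-36*Z(6))/(32 + ((j(J) - 1) - 5)) = (-36*10)/(32 + (((-4 - 3) - 1) - 5)) = -360/(32 + ((-7 - 1) - 5)) = -360/(32 + (-8 - 5)) = -360/(32 - 13) = -360/19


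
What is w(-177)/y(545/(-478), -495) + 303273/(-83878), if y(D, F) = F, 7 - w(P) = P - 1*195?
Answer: -181909897/41519610 ≈ -4.3813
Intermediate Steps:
w(P) = 202 - P (w(P) = 7 - (P - 1*195) = 7 - (P - 195) = 7 - (-195 + P) = 7 + (195 - P) = 202 - P)
w(-177)/y(545/(-478), -495) + 303273/(-83878) = (202 - 1*(-177))/(-495) + 303273/(-83878) = (202 + 177)*(-1/495) + 303273*(-1/83878) = 379*(-1/495) - 303273/83878 = -379/495 - 303273/83878 = -181909897/41519610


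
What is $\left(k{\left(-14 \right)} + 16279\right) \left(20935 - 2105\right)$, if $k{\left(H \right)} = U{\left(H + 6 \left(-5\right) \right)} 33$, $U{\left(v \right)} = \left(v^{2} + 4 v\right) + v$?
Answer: $1372838810$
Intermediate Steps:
$U{\left(v \right)} = v^{2} + 5 v$
$k{\left(H \right)} = 33 \left(-30 + H\right) \left(-25 + H\right)$ ($k{\left(H \right)} = \left(H + 6 \left(-5\right)\right) \left(5 + \left(H + 6 \left(-5\right)\right)\right) 33 = \left(H - 30\right) \left(5 + \left(H - 30\right)\right) 33 = \left(-30 + H\right) \left(5 + \left(-30 + H\right)\right) 33 = \left(-30 + H\right) \left(-25 + H\right) 33 = 33 \left(-30 + H\right) \left(-25 + H\right)$)
$\left(k{\left(-14 \right)} + 16279\right) \left(20935 - 2105\right) = \left(33 \left(-30 - 14\right) \left(-25 - 14\right) + 16279\right) \left(20935 - 2105\right) = \left(33 \left(-44\right) \left(-39\right) + 16279\right) 18830 = \left(56628 + 16279\right) 18830 = 72907 \cdot 18830 = 1372838810$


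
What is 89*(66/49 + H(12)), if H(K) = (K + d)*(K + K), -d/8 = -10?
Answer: 9634962/49 ≈ 1.9663e+5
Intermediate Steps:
d = 80 (d = -8*(-10) = 80)
H(K) = 2*K*(80 + K) (H(K) = (K + 80)*(K + K) = (80 + K)*(2*K) = 2*K*(80 + K))
89*(66/49 + H(12)) = 89*(66/49 + 2*12*(80 + 12)) = 89*(66*(1/49) + 2*12*92) = 89*(66/49 + 2208) = 89*(108258/49) = 9634962/49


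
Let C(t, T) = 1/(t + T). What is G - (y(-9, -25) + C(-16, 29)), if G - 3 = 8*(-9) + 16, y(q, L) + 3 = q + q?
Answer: -417/13 ≈ -32.077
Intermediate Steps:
y(q, L) = -3 + 2*q (y(q, L) = -3 + (q + q) = -3 + 2*q)
C(t, T) = 1/(T + t)
G = -53 (G = 3 + (8*(-9) + 16) = 3 + (-72 + 16) = 3 - 56 = -53)
G - (y(-9, -25) + C(-16, 29)) = -53 - ((-3 + 2*(-9)) + 1/(29 - 16)) = -53 - ((-3 - 18) + 1/13) = -53 - (-21 + 1/13) = -53 - 1*(-272/13) = -53 + 272/13 = -417/13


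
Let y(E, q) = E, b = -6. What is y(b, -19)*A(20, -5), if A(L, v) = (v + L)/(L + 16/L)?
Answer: -225/52 ≈ -4.3269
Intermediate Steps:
A(L, v) = (L + v)/(L + 16/L)
y(b, -19)*A(20, -5) = -120*(20 - 5)/(16 + 20²) = -120*15/(16 + 400) = -120*15/416 = -6*75/104 = -225/52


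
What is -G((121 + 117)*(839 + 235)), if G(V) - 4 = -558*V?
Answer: 142631492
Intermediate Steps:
G(V) = 4 - 558*V
-G((121 + 117)*(839 + 235)) = -(4 - 558*(121 + 117)*(839 + 235)) = -(4 - 132804*1074) = -(4 - 558*255612) = -(4 - 142631496) = -1*(-142631492) = 142631492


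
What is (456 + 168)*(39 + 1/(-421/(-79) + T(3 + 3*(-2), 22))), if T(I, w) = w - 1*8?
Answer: 12403456/509 ≈ 24368.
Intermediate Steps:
T(I, w) = -8 + w (T(I, w) = w - 8 = -8 + w)
(456 + 168)*(39 + 1/(-421/(-79) + T(3 + 3*(-2), 22))) = (456 + 168)*(39 + 1/(-421/(-79) + (-8 + 22))) = 624*(39 + 1/(-421*(-1/79) + 14)) = 624*(39 + 1/(421/79 + 14)) = 624*(39 + 1/(1527/79)) = 624*(39 + 79/1527) = 624*(59632/1527) = 12403456/509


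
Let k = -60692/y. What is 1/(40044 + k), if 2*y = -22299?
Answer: 22299/893062540 ≈ 2.4969e-5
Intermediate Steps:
y = -22299/2 (y = (1/2)*(-22299) = -22299/2 ≈ -11150.)
k = 121384/22299 (k = -60692/(-22299/2) = -60692*(-2/22299) = 121384/22299 ≈ 5.4435)
1/(40044 + k) = 1/(40044 + 121384/22299) = 1/(893062540/22299) = 22299/893062540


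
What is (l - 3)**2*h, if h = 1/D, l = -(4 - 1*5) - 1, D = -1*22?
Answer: -9/22 ≈ -0.40909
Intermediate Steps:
D = -22
l = 0 (l = -(4 - 5) - 1 = -1*(-1) - 1 = 1 - 1 = 0)
h = -1/22 (h = 1/(-22) = -1/22 ≈ -0.045455)
(l - 3)**2*h = (0 - 3)**2*(-1/22) = (-3)**2*(-1/22) = 9*(-1/22) = -9/22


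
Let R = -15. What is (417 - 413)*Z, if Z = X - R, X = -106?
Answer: -364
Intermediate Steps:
Z = -91 (Z = -106 - 1*(-15) = -106 + 15 = -91)
(417 - 413)*Z = (417 - 413)*(-91) = 4*(-91) = -364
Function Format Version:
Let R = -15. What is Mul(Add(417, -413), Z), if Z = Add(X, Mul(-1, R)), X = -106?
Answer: -364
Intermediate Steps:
Z = -91 (Z = Add(-106, Mul(-1, -15)) = Add(-106, 15) = -91)
Mul(Add(417, -413), Z) = Mul(Add(417, -413), -91) = Mul(4, -91) = -364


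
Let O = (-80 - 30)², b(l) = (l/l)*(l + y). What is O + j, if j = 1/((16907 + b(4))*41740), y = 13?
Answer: 8547533896001/706407760 ≈ 12100.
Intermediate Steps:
b(l) = 13 + l (b(l) = (l/l)*(l + 13) = 1*(13 + l) = 13 + l)
O = 12100 (O = (-110)² = 12100)
j = 1/706407760 (j = 1/((16907 + (13 + 4))*41740) = (1/41740)/(16907 + 17) = (1/41740)/16924 = (1/16924)*(1/41740) = 1/706407760 ≈ 1.4156e-9)
O + j = 12100 + 1/706407760 = 8547533896001/706407760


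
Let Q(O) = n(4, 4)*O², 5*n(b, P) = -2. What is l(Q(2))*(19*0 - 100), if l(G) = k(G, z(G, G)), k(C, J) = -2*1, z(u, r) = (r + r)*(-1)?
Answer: 200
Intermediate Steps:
n(b, P) = -⅖ (n(b, P) = (⅕)*(-2) = -⅖)
z(u, r) = -2*r (z(u, r) = (2*r)*(-1) = -2*r)
Q(O) = -2*O²/5
k(C, J) = -2
l(G) = -2
l(Q(2))*(19*0 - 100) = -2*(19*0 - 100) = -2*(0 - 100) = -2*(-100) = 200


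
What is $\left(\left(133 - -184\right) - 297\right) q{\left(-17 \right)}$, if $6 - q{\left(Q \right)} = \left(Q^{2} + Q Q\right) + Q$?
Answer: $-11100$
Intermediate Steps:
$q{\left(Q \right)} = 6 - Q - 2 Q^{2}$ ($q{\left(Q \right)} = 6 - \left(\left(Q^{2} + Q Q\right) + Q\right) = 6 - \left(\left(Q^{2} + Q^{2}\right) + Q\right) = 6 - \left(2 Q^{2} + Q\right) = 6 - \left(Q + 2 Q^{2}\right) = 6 - Q - 2 Q^{2}$)
$\left(\left(133 - -184\right) - 297\right) q{\left(-17 \right)} = \left(\left(133 - -184\right) - 297\right) \left(6 - -17 - 2 \left(-17\right)^{2}\right) = \left(\left(133 + 184\right) - 297\right) \left(6 + 17 - 578\right) = \left(317 - 297\right) \left(6 + 17 - 578\right) = 20 \left(-555\right) = -11100$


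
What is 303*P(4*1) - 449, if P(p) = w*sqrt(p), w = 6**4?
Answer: 784927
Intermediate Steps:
w = 1296
P(p) = 1296*sqrt(p)
303*P(4*1) - 449 = 303*(1296*sqrt(4*1)) - 449 = 303*(1296*sqrt(4)) - 449 = 303*(1296*2) - 449 = 303*2592 - 449 = 785376 - 449 = 784927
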